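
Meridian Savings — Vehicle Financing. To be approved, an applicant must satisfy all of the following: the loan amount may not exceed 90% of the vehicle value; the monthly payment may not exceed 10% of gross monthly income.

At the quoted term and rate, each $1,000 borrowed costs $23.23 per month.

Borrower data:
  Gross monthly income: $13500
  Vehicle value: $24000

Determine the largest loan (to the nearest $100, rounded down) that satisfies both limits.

Payment cap: 10% × $13,500 = $1,350/month.
At $23.23 per $1,000, that supports 1,350/23.23 × 1,000 ≈ $58,114 → $58,100.
LTV cap: 90% × $24,000 = $21,600 → $21,600.
Binding constraint: loan-to-value.

$21,600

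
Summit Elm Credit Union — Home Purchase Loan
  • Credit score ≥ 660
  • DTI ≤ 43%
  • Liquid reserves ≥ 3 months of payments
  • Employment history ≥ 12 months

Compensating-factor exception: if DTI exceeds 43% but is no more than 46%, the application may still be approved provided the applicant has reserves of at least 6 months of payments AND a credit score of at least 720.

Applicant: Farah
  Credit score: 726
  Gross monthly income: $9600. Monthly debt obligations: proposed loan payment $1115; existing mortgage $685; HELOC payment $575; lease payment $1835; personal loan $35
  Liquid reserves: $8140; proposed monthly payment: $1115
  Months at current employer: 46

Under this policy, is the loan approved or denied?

Credit score 726 ≥ 660 (meets base)
Total debts = (1,115 + 685 + 575 + 1,835 + 35) = 4,245. DTI = 4,245/9,600 = 44.2% > 43% — standard DTI limit exceeded.
Reserves: 8,140 ÷ 1,115 = 7.3 months (meets 3-month minimum)
Employment 46 ≥ 12 months
DTI 44.2% is within the 43%–46% exception band; checking compensating factors.
Override check — reserves: 7.3 mo (ok); score: 726 (ok).
Both compensating conditions met → exception applies.

Approved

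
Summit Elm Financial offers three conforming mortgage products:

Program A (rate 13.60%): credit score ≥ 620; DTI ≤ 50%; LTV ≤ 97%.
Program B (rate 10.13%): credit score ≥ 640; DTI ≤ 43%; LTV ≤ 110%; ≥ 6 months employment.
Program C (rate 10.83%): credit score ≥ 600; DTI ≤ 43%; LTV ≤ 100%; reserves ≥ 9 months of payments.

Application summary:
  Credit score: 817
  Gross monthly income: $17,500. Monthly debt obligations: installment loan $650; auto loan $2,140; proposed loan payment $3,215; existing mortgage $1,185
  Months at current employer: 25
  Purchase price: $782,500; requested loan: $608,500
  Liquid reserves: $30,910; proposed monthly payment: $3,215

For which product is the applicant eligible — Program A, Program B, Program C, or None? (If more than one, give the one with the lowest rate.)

Program B

Total debts = (650 + 2,140 + 3,215 + 1,185) = 7,190; DTI = 7,190/17,500 = 41.1%.
LTV = 608,500/782,500 = 77.8%.
Reserves = 30,910/3,215 = 9.6 months.
Program A: score 817 ≥ 620; DTI 41.1% ≤ 50%; LTV 77.8% ≤ 97% → qualifies.
Program B: score 817 ≥ 640; DTI 41.1% ≤ 43%; LTV 77.8% ≤ 110%; employment 25 ≥ 6 mo → qualifies.
Program C: score 817 ≥ 600; DTI 41.1% ≤ 43%; LTV 77.8% ≤ 100%; reserves 9.6 ≥ 9 mo → qualifies.
Qualifying: Program A, Program B, Program C. Lowest rate is 10.13% → Program B.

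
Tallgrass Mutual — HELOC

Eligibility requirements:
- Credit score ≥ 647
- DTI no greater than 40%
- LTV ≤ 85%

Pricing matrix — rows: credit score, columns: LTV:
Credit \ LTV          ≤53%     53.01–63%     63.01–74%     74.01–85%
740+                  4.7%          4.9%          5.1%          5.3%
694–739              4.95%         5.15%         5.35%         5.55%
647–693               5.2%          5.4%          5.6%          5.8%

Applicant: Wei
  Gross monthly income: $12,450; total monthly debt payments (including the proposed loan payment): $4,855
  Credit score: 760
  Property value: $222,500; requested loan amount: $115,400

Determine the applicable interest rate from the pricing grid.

Credit score 760 ≥ 647; DTI: 4,855 ÷ 12,450 = 39%, within the 40% cap
LTV = 115,400/222,500 = 51.9% ≤ 85%
Credit 760 → row 740+; LTV 51.9% → column ≤53%. Grid cell → 4.7%.

4.7%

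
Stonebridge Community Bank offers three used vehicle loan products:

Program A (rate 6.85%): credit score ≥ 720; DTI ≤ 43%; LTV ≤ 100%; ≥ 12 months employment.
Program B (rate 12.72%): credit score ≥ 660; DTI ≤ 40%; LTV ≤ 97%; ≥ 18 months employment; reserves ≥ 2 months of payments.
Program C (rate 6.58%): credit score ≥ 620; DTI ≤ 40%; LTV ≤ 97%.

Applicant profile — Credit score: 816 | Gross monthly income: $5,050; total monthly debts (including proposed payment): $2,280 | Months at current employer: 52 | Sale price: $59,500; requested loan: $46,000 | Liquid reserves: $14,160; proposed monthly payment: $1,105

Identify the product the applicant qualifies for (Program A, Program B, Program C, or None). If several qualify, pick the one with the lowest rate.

None

DTI = 2,280/5,050 = 45.1%.
LTV = 46,000/59,500 = 77.3%.
Reserves = 14,160/1,105 = 12.8 months.
Program A: score 816 ≥ 720; DTI 45.1% > 43%; LTV 77.3% ≤ 100%; employment 52 ≥ 12 mo → does not qualify.
Program B: score 816 ≥ 660; DTI 45.1% > 40%; LTV 77.3% ≤ 97%; employment 52 ≥ 18 mo; reserves 12.8 ≥ 2 mo → does not qualify.
Program C: score 816 ≥ 620; DTI 45.1% > 40%; LTV 77.3% ≤ 97% → does not qualify.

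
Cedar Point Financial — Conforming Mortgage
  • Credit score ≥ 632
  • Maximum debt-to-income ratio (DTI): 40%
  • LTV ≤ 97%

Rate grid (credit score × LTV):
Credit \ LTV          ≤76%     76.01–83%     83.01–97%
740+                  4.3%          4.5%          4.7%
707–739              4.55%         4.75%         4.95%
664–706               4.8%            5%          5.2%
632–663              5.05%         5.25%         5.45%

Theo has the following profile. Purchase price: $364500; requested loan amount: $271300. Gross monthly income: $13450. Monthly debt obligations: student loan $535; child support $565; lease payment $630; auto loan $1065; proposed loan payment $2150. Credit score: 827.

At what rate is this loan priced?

Credit score 827 ≥ 632; Total monthly debts = (535 + 565 + 630 + 1,065 + 2,150) = 4,945. DTI: 4,945 ÷ 13,450 = 36.8%, within the 40% cap
LTV: 271,300 ÷ 364,500 = 74.4%, within 97% cap
Row: 827 falls in 740+. Column: 74.4% falls in ≤76%. Rate = 4.3%.

4.3%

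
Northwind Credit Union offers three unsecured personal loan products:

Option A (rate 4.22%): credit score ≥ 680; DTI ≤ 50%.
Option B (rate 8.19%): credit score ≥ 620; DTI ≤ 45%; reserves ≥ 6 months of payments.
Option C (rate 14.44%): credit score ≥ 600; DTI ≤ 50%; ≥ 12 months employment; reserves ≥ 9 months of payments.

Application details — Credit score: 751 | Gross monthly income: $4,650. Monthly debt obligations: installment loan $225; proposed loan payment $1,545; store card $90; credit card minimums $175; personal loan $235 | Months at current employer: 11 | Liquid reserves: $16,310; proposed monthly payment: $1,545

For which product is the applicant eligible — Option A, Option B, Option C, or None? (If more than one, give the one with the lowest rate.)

Total debts = (225 + 1,545 + 90 + 175 + 235) = 2,270; DTI = 2,270/4,650 = 48.8%.
Reserves = 16,310/1,545 = 10.6 months.
Option A: score 751 ≥ 680; DTI 48.8% ≤ 50% → qualifies.
Option B: score 751 ≥ 620; DTI 48.8% > 45%; reserves 10.6 ≥ 6 mo → does not qualify.
Option C: score 751 ≥ 600; DTI 48.8% ≤ 50%; employment 11 < 12 mo; reserves 10.6 ≥ 9 mo → does not qualify.

Option A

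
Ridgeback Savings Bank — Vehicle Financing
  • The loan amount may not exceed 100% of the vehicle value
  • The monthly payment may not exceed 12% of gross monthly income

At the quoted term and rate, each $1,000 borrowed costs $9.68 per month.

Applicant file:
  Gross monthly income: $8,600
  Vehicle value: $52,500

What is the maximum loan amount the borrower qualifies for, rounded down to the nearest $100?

$52,500

Payment cap: 12% × $8,600 = $1,032/month.
At $9.68 per $1,000, that supports 1,032/9.68 × 1,000 ≈ $106,611 → $106,600.
LTV cap: 100% × $52,500 = $52,500 → $52,500.
Binding constraint: loan-to-value.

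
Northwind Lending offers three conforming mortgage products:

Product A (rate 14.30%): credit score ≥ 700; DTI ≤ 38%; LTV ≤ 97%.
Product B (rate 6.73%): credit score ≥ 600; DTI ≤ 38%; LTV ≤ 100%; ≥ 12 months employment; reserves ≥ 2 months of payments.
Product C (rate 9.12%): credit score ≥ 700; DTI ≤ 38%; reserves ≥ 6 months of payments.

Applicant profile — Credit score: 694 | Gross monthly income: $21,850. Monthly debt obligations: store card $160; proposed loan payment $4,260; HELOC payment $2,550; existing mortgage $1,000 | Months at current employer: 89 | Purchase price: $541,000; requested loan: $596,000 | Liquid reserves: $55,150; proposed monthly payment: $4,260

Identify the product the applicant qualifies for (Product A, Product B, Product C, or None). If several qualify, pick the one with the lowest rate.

None

Total debts = (160 + 4,260 + 2,550 + 1,000) = 7,970; DTI = 7,970/21,850 = 36.5%.
LTV = 596,000/541,000 = 110.2%.
Reserves = 55,150/4,260 = 12.9 months.
Product A: score 694 < 700; DTI 36.5% ≤ 38%; LTV 110.2% > 97% → does not qualify.
Product B: score 694 ≥ 600; DTI 36.5% ≤ 38%; LTV 110.2% > 100%; employment 89 ≥ 12 mo; reserves 12.9 ≥ 2 mo → does not qualify.
Product C: score 694 < 700; DTI 36.5% ≤ 38%; reserves 12.9 ≥ 6 mo → does not qualify.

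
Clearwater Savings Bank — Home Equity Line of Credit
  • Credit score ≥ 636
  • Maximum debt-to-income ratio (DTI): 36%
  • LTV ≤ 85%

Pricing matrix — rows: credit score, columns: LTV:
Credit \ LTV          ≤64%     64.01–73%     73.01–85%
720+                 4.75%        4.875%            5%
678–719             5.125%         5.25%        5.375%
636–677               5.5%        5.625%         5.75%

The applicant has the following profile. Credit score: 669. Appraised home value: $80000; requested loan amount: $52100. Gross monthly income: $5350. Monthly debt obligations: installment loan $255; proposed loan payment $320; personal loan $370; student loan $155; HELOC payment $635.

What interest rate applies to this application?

Credit score 669 ≥ 636; Total monthly debts = (255 + 320 + 370 + 155 + 635) = 1,735. Debt-to-income = 1,735/5,350 = 32.4% — meets 36% limit
LTV = 52,100/80,000 = 65.1% ≤ 85%
Credit 669 → row 636–677; LTV 65.1% → column 64.01–73%. Grid cell → 5.625%.

5.625%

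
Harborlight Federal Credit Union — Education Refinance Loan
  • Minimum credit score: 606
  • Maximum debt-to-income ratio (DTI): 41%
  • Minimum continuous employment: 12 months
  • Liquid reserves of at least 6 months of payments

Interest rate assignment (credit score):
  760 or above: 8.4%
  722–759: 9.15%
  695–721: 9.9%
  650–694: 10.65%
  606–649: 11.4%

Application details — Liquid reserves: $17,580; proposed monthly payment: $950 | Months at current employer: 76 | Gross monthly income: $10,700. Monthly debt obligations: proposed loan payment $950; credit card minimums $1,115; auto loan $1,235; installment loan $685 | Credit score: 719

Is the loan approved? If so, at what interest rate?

Approved at 9.9%

Credit score 719 ≥ 606 (meets minimum)
Employment 76 ≥ 12 months
Reserves: 17,580 ÷ 950 = 18.5 months (meets 6-month minimum)
Total monthly debts = (950 + 1,115 + 1,235 + 685) = 3,985. Debt-to-income = 3,985/10,700 = 37.2% — meets 41% limit
All requirements met. Score 719 falls in the 695–721 tier → 9.9%.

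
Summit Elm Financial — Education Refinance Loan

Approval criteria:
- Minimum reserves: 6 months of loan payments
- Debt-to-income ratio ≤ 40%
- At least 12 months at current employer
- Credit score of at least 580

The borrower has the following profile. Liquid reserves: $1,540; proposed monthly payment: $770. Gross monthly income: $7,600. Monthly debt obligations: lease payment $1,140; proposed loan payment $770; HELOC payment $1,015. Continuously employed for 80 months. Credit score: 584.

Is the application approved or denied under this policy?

Liquid reserves cover 1,540/770 = 2.0 months — < 6 required
Total monthly debts = (1,140 + 770 + 1,015) = 2,925. DTI = 2,925/7,600 = 38.5% ≤ 40%
Employment 80 ≥ 12 months
Credit score 584 ≥ 580 (meets)
Fails on reserves.

Denied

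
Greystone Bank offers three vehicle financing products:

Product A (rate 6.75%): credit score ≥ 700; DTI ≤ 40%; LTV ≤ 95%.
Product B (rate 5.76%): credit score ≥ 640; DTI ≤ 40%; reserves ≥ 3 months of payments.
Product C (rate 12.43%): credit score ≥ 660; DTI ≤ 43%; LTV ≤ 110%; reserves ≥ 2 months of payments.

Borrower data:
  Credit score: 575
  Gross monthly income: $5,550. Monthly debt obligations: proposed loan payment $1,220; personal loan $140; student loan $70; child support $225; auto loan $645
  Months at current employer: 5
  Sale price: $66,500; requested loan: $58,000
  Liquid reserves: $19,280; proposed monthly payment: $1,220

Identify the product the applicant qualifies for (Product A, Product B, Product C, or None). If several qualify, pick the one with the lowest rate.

Total debts = (1,220 + 140 + 70 + 225 + 645) = 2,300; DTI = 2,300/5,550 = 41.4%.
LTV = 58,000/66,500 = 87.2%.
Reserves = 19,280/1,220 = 15.8 months.
Product A: score 575 < 700; DTI 41.4% > 40%; LTV 87.2% ≤ 95% → does not qualify.
Product B: score 575 < 640; DTI 41.4% > 40%; reserves 15.8 ≥ 3 mo → does not qualify.
Product C: score 575 < 660; DTI 41.4% ≤ 43%; LTV 87.2% ≤ 110%; reserves 15.8 ≥ 2 mo → does not qualify.

None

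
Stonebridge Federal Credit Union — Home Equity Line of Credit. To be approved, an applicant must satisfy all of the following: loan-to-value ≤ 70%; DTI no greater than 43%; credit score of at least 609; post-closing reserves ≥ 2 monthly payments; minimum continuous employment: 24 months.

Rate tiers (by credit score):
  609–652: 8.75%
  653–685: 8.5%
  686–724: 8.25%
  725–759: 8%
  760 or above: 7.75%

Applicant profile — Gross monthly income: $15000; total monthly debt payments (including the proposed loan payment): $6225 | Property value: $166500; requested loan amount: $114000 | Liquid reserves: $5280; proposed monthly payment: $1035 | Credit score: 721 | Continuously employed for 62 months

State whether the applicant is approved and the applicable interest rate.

Credit score 721 ≥ 609 (meets minimum)
LTV = 114,000/166,500 = 68.5% ≤ 70%
Reserves: 5,280 ÷ 1,035 = 5.1 months (meets 2-month minimum)
Employment 62 ≥ 24 months
DTI = 6,225/15,000 = 41.5% ≤ 43%
All requirements met. Score 721 falls in the 686–724 tier → 8.25%.

Approved at 8.25%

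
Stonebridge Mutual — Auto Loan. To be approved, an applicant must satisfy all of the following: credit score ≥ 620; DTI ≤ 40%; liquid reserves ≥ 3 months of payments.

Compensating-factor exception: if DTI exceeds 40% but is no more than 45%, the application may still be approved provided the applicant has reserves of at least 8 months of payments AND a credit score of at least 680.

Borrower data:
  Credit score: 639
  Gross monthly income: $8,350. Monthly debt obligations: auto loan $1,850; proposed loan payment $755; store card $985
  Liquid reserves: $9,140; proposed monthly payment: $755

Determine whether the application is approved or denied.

Credit score 639 ≥ 620 (meets base)
Total debts = (1,850 + 755 + 985) = 3,590. DTI: 3,590 ÷ 8,350 = 43%, over the 40% base limit.
Reserves: 9,140 ÷ 755 = 12.1 months (meets 3-month minimum)
43% falls in the override range (40%–45%), so the compensating-factor test applies.
Reserves 12.1 ≥ 8 months; credit score 639 < 680.
Override conditions not both satisfied; exception does not apply.

Denied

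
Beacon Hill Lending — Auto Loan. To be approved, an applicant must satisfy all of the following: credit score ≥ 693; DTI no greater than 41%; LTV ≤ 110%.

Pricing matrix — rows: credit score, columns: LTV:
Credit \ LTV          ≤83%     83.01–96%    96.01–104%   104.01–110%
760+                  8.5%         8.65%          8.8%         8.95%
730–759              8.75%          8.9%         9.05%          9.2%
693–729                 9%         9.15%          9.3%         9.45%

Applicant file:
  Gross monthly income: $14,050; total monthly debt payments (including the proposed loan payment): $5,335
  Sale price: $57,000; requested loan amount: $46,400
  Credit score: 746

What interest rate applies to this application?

Credit score 746 ≥ 693; Debt-to-income = 5,335/14,050 = 38% — meets 41% limit
LTV: 46,400 ÷ 57,000 = 81.4%, within 110% cap
Score 746 is in the 730–759 band; LTV 81.4% is in the ≤83% band → 8.75%.

8.75%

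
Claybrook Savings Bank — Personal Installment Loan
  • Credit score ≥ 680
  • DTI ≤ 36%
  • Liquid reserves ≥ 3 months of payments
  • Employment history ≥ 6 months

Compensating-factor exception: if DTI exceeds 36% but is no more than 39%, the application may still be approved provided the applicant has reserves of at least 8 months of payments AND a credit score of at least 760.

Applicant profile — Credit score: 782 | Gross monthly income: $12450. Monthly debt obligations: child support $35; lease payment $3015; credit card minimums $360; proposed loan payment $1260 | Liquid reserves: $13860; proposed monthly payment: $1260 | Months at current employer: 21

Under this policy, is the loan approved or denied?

Approved

Credit score 782 ≥ 680 (meets base)
Total debts = (35 + 3,015 + 360 + 1,260) = 4,670. DTI: 4,670 ÷ 12,450 = 37.5%, over the 36% base limit.
Reserves = 13,860/1,260 = 11.0 months ≥ 3
Employment 21 ≥ 6 months
37.5% falls in the override range (36%–39%), so the compensating-factor test applies.
Override check — reserves: 11.0 mo (ok); score: 782 (ok).
Both compensating conditions met → exception applies.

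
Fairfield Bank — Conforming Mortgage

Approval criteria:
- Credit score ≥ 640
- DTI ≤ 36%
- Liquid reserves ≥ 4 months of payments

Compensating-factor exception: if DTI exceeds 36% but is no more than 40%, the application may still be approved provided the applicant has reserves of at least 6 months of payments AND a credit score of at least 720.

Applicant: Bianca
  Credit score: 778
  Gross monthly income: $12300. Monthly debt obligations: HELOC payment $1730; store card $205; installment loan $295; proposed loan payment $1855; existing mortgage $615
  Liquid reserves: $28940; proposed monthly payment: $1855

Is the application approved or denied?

Credit score 778 ≥ 640 (meets base)
Total debts = (1,730 + 205 + 295 + 1,855 + 615) = 4,700. DTI = 4,700/12,300 = 38.2% > 36% — standard DTI limit exceeded.
Reserves: 28,940 ÷ 1,855 = 15.6 months (meets 4-month minimum)
38.2% falls in the override range (36%–40%), so the compensating-factor test applies.
Reserves 15.6 ≥ 6 months; credit score 778 ≥ 720.
Both override conditions satisfied; DTI exception granted.

Approved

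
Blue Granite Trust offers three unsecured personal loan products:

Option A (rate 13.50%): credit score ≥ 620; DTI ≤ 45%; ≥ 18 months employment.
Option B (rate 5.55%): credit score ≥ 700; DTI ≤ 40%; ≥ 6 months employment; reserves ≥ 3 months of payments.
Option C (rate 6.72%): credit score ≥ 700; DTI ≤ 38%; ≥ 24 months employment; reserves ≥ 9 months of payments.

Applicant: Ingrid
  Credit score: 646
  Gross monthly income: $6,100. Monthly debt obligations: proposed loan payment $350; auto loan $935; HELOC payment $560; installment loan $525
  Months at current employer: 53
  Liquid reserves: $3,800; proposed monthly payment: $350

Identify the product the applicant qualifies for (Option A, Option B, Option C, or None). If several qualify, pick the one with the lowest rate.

Total debts = (350 + 935 + 560 + 525) = 2,370; DTI = 2,370/6,100 = 38.9%.
Reserves = 3,800/350 = 10.9 months.
Option A: score 646 ≥ 620; DTI 38.9% ≤ 45%; employment 53 ≥ 18 mo → qualifies.
Option B: score 646 < 700; DTI 38.9% ≤ 40%; employment 53 ≥ 6 mo; reserves 10.9 ≥ 3 mo → does not qualify.
Option C: score 646 < 700; DTI 38.9% > 38%; employment 53 ≥ 24 mo; reserves 10.9 ≥ 9 mo → does not qualify.

Option A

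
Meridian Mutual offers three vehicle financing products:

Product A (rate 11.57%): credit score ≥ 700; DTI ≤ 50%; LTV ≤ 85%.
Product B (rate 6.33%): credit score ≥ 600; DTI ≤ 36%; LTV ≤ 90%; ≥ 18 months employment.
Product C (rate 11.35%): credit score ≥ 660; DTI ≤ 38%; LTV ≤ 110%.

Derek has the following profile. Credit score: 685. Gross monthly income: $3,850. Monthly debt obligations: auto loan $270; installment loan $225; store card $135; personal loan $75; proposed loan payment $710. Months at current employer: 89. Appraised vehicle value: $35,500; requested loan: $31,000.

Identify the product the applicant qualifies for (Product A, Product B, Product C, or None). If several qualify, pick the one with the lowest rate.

Total debts = (270 + 225 + 135 + 75 + 710) = 1,415; DTI = 1,415/3,850 = 36.8%.
LTV = 31,000/35,500 = 87.3%.
Product A: score 685 < 700; DTI 36.8% ≤ 50%; LTV 87.3% > 85% → does not qualify.
Product B: score 685 ≥ 600; DTI 36.8% > 36%; LTV 87.3% ≤ 90%; employment 89 ≥ 18 mo → does not qualify.
Product C: score 685 ≥ 660; DTI 36.8% ≤ 38%; LTV 87.3% ≤ 110% → qualifies.

Product C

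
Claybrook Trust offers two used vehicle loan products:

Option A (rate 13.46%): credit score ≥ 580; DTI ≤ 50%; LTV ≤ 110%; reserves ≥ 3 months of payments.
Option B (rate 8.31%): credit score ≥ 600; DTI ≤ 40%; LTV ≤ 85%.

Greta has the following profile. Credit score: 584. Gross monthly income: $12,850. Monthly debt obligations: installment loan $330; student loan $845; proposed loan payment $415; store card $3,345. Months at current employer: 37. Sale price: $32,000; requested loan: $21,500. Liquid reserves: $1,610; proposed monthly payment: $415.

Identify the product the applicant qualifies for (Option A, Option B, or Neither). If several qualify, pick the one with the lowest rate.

Option A

Total debts = (330 + 845 + 415 + 3,345) = 4,935; DTI = 4,935/12,850 = 38.4%.
LTV = 21,500/32,000 = 67.2%.
Reserves = 1,610/415 = 3.9 months.
Option A: score 584 ≥ 580; DTI 38.4% ≤ 50%; LTV 67.2% ≤ 110%; reserves 3.9 ≥ 3 mo → qualifies.
Option B: score 584 < 600; DTI 38.4% ≤ 40%; LTV 67.2% ≤ 85% → does not qualify.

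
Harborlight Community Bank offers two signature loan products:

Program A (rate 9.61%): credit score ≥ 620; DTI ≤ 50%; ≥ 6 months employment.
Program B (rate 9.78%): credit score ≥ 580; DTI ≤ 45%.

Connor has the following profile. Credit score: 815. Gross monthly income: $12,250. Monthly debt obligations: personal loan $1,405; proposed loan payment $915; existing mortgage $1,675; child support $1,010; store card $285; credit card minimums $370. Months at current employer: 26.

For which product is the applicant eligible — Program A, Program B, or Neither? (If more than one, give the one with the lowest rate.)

Program A

Total debts = (1,405 + 915 + 1,675 + 1,010 + 285 + 370) = 5,660; DTI = 5,660/12,250 = 46.2%.
Program A: score 815 ≥ 620; DTI 46.2% ≤ 50%; employment 26 ≥ 6 mo → qualifies.
Program B: score 815 ≥ 580; DTI 46.2% > 45% → does not qualify.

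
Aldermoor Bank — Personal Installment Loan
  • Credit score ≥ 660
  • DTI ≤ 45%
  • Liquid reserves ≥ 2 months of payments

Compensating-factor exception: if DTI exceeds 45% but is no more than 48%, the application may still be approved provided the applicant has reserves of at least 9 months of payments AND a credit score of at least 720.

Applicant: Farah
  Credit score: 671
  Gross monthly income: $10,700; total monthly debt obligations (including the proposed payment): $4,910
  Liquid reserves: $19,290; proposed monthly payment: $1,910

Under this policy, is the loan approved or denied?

Denied

Credit score 671 ≥ 660 (meets base)
DTI = 4,910/10,700 = 45.9% > 45% — standard DTI limit exceeded.
Reserves: 19,290 ÷ 1,910 = 10.1 months (meets 2-month minimum)
45.9% falls in the override range (45%–48%), so the compensating-factor test applies.
Reserves 10.1 ≥ 9 months; credit score 671 < 720.
Override conditions not both satisfied; exception does not apply.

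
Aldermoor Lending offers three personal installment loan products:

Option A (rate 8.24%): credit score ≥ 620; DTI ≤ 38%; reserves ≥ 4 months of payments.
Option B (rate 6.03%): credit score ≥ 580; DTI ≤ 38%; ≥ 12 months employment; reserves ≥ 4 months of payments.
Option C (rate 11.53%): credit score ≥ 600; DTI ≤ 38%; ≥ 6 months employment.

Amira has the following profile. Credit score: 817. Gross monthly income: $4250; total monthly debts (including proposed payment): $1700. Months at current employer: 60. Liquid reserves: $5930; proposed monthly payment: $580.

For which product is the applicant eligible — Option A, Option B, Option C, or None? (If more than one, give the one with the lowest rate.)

None

DTI = 1,700/4,250 = 40%.
Reserves = 5,930/580 = 10.2 months.
Option A: score 817 ≥ 620; DTI 40% > 38%; reserves 10.2 ≥ 4 mo → does not qualify.
Option B: score 817 ≥ 580; DTI 40% > 38%; employment 60 ≥ 12 mo; reserves 10.2 ≥ 4 mo → does not qualify.
Option C: score 817 ≥ 600; DTI 40% > 38%; employment 60 ≥ 6 mo → does not qualify.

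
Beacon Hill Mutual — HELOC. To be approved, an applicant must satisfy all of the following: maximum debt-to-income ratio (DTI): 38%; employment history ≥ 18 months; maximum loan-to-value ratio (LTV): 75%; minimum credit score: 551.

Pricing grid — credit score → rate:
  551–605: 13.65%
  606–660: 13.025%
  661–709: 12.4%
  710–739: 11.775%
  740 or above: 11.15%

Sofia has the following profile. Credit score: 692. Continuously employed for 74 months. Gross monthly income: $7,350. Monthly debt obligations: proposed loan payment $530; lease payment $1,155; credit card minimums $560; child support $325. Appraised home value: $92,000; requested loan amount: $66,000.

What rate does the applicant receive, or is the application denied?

Credit score 692 ≥ 551 (meets minimum)
Loan-to-value = 66,000/92,000 = 71.7% — pass (75% max)
Total monthly debts = (530 + 1,155 + 560 + 325) = 2,570. DTI: 2,570 ÷ 7,350 = 35%, within the 38% cap
Employment 74 ≥ 18 months
All requirements met. Score 692 falls in the 661–709 tier → 12.4%.

Approved at 12.4%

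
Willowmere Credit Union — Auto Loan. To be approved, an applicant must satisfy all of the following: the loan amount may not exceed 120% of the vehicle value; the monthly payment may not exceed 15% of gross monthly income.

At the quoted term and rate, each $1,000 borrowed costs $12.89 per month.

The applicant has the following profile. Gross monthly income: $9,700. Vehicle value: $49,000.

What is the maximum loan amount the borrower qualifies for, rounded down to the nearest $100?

Payment cap: 15% × $9,700 = $1,455/month.
At $12.89 per $1,000, that supports 1,455/12.89 × 1,000 ≈ $112,878 → $112,800.
LTV cap: 120% × $49,000 = $58,800 → $58,800.
Binding constraint: loan-to-value.

$58,800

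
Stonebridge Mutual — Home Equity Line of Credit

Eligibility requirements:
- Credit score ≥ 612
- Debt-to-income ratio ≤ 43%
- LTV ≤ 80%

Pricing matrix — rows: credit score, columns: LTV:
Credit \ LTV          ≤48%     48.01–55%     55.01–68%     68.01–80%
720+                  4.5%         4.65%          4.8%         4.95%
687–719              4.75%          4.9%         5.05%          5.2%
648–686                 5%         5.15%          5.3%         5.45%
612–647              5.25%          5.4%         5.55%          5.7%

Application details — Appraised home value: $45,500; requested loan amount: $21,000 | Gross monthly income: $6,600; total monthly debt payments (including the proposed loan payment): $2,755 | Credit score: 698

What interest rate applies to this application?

4.75%

Credit score 698 ≥ 612; DTI = 2,755/6,600 = 41.7% ≤ 43%
LTV = 21,000/45,500 = 46.2% ≤ 80%
Row: 698 falls in 687–719. Column: 46.2% falls in ≤48%. Rate = 4.75%.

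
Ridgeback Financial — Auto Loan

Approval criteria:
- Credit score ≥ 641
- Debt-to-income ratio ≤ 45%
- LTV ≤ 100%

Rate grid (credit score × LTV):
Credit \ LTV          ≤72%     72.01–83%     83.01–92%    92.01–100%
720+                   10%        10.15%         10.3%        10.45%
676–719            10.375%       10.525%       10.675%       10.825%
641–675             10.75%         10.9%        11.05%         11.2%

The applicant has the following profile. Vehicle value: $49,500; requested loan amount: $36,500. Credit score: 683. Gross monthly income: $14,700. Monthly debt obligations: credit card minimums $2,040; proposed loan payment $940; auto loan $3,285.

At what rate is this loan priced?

10.525%

Credit score 683 ≥ 641; Total monthly debts = (2,040 + 940 + 3,285) = 6,265. Debt-to-income = 6,265/14,700 = 42.6% — meets 45% limit
LTV: 36,500 ÷ 49,500 = 73.7%, within 100% cap
Score 683 is in the 676–719 band; LTV 73.7% is in the 72.01–83% band → 10.525%.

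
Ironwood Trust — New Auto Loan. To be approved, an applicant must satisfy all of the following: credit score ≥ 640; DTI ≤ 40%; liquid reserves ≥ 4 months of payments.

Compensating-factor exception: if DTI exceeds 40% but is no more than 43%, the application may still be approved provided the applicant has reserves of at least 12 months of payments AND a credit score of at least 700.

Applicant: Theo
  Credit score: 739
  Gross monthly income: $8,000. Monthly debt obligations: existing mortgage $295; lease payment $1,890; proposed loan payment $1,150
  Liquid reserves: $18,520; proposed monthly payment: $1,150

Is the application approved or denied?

Approved

Credit score 739 ≥ 640 (meets base)
Total debts = (295 + 1,890 + 1,150) = 3,335. DTI: 3,335 ÷ 8,000 = 41.7%, over the 40% base limit.
Liquid reserves cover 18,520/1,150 = 16.1 months — ≥ 4 required
DTI 41.7% is within the 40%–43% exception band; checking compensating factors.
Reserves 16.1 ≥ 12 months; credit score 739 ≥ 700.
Both compensating conditions met → exception applies.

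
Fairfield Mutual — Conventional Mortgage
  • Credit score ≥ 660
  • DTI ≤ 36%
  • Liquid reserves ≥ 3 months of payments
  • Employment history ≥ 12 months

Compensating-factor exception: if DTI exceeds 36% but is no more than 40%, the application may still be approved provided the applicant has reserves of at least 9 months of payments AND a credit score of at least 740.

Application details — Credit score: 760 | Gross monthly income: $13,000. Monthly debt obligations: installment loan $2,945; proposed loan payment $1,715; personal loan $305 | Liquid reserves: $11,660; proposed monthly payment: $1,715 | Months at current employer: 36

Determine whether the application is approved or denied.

Denied

Credit score 760 ≥ 660 (meets base)
Total debts = (2,945 + 1,715 + 305) = 4,965. DTI: 4,965 ÷ 13,000 = 38.2%, over the 36% base limit.
Reserves: 11,660 ÷ 1,715 = 6.8 months (meets 3-month minimum)
Employment 36 ≥ 12 months
38.2% falls in the override range (36%–40%), so the compensating-factor test applies.
Override check — reserves: 6.8 mo (short of 9); score: 760 (ok).
Override conditions not both satisfied; exception does not apply.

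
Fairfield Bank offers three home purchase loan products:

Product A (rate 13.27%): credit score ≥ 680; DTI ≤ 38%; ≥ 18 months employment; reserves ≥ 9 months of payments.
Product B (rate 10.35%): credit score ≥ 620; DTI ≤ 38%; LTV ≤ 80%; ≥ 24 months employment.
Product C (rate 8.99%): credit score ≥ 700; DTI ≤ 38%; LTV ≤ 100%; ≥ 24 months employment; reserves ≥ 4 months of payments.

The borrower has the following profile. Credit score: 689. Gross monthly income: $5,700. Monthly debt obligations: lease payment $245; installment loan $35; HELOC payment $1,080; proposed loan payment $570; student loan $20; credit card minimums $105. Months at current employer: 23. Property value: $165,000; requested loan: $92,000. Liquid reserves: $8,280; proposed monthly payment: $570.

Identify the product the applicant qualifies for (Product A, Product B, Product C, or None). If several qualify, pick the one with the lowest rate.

Total debts = (245 + 35 + 1,080 + 570 + 20 + 105) = 2,055; DTI = 2,055/5,700 = 36.1%.
LTV = 92,000/165,000 = 55.8%.
Reserves = 8,280/570 = 14.5 months.
Product A: score 689 ≥ 680; DTI 36.1% ≤ 38%; employment 23 ≥ 18 mo; reserves 14.5 ≥ 9 mo → qualifies.
Product B: score 689 ≥ 620; DTI 36.1% ≤ 38%; LTV 55.8% ≤ 80%; employment 23 < 24 mo → does not qualify.
Product C: score 689 < 700; DTI 36.1% ≤ 38%; LTV 55.8% ≤ 100%; employment 23 < 24 mo; reserves 14.5 ≥ 4 mo → does not qualify.

Product A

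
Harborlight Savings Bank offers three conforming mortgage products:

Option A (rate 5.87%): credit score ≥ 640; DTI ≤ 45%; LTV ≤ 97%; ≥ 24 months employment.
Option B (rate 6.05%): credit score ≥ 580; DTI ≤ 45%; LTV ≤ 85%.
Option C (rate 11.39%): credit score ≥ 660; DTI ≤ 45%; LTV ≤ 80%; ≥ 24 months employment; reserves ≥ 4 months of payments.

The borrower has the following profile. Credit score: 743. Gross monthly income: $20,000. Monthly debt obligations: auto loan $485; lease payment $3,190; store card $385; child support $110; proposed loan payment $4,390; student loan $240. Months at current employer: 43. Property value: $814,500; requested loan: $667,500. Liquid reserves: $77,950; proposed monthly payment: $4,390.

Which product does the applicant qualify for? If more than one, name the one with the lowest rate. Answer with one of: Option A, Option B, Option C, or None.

Option A

Total debts = (485 + 3,190 + 385 + 110 + 4,390 + 240) = 8,800; DTI = 8,800/20,000 = 44%.
LTV = 667,500/814,500 = 82%.
Reserves = 77,950/4,390 = 17.8 months.
Option A: score 743 ≥ 640; DTI 44% ≤ 45%; LTV 82% ≤ 97%; employment 43 ≥ 24 mo → qualifies.
Option B: score 743 ≥ 580; DTI 44% ≤ 45%; LTV 82% ≤ 85% → qualifies.
Option C: score 743 ≥ 660; DTI 44% ≤ 45%; LTV 82% > 80%; employment 43 ≥ 24 mo; reserves 17.8 ≥ 4 mo → does not qualify.
Qualifying: Option A, Option B. Lowest rate is 5.87% → Option A.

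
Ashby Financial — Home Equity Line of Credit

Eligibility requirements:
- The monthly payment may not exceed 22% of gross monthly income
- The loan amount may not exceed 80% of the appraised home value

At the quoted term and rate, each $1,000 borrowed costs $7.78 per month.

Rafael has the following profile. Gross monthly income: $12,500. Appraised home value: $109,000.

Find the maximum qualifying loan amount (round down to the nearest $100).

$87,200

Payment cap: 22% × $12,500 = $2,750/month.
At $7.78 per $1,000, that supports 2,750/7.78 × 1,000 ≈ $353,470 → $353,400.
LTV cap: 80% × $109,000 = $87,200 → $87,200.
Binding constraint: loan-to-value.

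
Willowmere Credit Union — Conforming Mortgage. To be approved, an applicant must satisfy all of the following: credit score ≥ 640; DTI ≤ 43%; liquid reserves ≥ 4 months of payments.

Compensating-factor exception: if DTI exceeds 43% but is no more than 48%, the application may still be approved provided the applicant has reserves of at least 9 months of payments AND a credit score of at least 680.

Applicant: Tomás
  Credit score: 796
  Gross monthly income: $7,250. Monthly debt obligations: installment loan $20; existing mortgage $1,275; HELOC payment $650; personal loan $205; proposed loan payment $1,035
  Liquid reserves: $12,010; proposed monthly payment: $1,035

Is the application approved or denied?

Credit score 796 ≥ 640 (meets base)
Total debts = (20 + 1,275 + 650 + 205 + 1,035) = 3,185. DTI: 3,185 ÷ 7,250 = 43.9%, over the 43% base limit.
Liquid reserves cover 12,010/1,035 = 11.6 months — ≥ 4 required
DTI 43.9% is within the 43%–48% exception band; checking compensating factors.
Reserves 11.6 ≥ 9 months; credit score 796 ≥ 680.
Both compensating conditions met → exception applies.

Approved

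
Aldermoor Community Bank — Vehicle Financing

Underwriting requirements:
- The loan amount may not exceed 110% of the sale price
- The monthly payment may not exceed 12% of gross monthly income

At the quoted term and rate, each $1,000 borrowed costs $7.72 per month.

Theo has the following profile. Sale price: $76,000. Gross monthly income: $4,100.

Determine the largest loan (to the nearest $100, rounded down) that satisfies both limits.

$63,700

Payment cap: 12% × $4,100 = $492/month.
At $7.72 per $1,000, that supports 492/7.72 × 1,000 ≈ $63,730 → $63,700.
LTV cap: 110% × $76,000 = $83,600 → $83,600.
Binding constraint: payment-to-income.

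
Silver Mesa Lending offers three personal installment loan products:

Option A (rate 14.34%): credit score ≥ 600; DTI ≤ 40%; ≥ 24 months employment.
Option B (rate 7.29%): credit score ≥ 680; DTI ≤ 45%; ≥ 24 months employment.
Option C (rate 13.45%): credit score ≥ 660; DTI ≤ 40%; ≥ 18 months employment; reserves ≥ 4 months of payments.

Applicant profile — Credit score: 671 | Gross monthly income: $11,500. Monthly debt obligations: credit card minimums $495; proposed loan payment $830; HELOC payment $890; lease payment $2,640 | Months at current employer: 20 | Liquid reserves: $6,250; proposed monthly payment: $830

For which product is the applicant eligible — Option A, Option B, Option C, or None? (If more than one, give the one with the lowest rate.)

Total debts = (495 + 830 + 890 + 2,640) = 4,855; DTI = 4,855/11,500 = 42.2%.
Reserves = 6,250/830 = 7.5 months.
Option A: score 671 ≥ 600; DTI 42.2% > 40%; employment 20 < 24 mo → does not qualify.
Option B: score 671 < 680; DTI 42.2% ≤ 45%; employment 20 < 24 mo → does not qualify.
Option C: score 671 ≥ 660; DTI 42.2% > 40%; employment 20 ≥ 18 mo; reserves 7.5 ≥ 4 mo → does not qualify.

None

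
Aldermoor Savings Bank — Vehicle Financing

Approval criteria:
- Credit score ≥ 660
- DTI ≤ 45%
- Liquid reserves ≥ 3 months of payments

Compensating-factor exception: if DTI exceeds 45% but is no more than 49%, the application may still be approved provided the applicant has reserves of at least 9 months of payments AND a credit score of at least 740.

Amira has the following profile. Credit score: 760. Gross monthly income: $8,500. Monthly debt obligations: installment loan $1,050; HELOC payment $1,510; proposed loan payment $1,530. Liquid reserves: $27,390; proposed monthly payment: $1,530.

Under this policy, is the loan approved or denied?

Approved

Credit score 760 ≥ 660 (meets base)
Total debts = (1,050 + 1,510 + 1,530) = 4,090. DTI: 4,090 ÷ 8,500 = 48.1%, over the 45% base limit.
Reserves = 27,390/1,530 = 17.9 months ≥ 3
DTI 48.1% is within the 45%–49% exception band; checking compensating factors.
Reserves 17.9 ≥ 9 months; credit score 760 ≥ 740.
Both override conditions satisfied; DTI exception granted.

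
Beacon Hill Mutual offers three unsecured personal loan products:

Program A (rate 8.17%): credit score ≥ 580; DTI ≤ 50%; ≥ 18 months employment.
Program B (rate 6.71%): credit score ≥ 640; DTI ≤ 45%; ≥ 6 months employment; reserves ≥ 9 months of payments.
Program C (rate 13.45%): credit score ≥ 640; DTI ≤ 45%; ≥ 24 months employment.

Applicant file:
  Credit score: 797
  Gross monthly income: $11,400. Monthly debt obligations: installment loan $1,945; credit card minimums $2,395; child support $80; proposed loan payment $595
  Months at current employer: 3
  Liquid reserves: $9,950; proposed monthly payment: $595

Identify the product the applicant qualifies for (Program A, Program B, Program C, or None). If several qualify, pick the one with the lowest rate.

None

Total debts = (1,945 + 2,395 + 80 + 595) = 5,015; DTI = 5,015/11,400 = 44%.
Reserves = 9,950/595 = 16.7 months.
Program A: score 797 ≥ 580; DTI 44% ≤ 50%; employment 3 < 18 mo → does not qualify.
Program B: score 797 ≥ 640; DTI 44% ≤ 45%; employment 3 < 6 mo; reserves 16.7 ≥ 9 mo → does not qualify.
Program C: score 797 ≥ 640; DTI 44% ≤ 45%; employment 3 < 24 mo → does not qualify.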